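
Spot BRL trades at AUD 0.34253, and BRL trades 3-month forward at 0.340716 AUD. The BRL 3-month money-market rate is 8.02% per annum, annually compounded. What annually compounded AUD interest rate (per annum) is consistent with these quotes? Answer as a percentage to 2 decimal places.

5.75%

T = 3/12 years.
By CIP, F/S equals the AUD-to-BRL growth ratio: 0.340716/0.34253 = 0.9947041.
BRL growth factor: (1 + 0.0802)^(3/12) = 1.0194737.
Hence g_AUD = 1.0140747.
r = 1.0140747^(12/3) − 1 = 0.057499 → 5.75%.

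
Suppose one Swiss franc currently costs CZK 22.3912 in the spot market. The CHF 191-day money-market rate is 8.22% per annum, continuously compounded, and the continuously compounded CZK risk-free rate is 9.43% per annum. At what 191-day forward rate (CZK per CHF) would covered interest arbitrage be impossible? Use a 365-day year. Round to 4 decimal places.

22.5334

T = 191/365 years.
Growth of 1 CZK over T: e^(0.0943×191/365) = 1.05058382.
CHF accumulates by e^(0.0822×191/365) = 1.04395277.
So F = 22.3912 × 1.05058382 / 1.04395277 = 22.533426 (CZK/CHF).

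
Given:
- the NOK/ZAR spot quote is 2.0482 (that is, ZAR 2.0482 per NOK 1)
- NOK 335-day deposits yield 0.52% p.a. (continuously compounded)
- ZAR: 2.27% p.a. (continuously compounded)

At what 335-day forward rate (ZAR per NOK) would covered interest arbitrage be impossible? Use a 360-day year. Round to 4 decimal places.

T = 335/360 years.
ZAR accumulates by e^(0.0227×335/360) = 1.0213483.
NOK growth factor: e^(0.0052×335/360) = 1.0048506.
So F = 2.0482 × 1.0213483 / 1.0048506 = 2.081827 (ZAR/NOK).

2.0818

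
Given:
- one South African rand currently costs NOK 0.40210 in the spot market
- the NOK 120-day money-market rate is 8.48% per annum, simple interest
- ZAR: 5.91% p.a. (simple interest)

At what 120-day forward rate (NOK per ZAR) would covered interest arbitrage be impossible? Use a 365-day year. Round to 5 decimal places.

T = 120/365 years.
Growth of 1 NOK over T: 1 + 0.0848×120/365 = 1.0278795.
ZAR growth factor: 1 + 0.0591×120/365 = 1.0194301.
CIP: F = S · (grow NOK)/(grow ZAR) = 0.4021 × 1.0278795/1.0194301 = 0.4054327 NOK per ZAR.

0.40543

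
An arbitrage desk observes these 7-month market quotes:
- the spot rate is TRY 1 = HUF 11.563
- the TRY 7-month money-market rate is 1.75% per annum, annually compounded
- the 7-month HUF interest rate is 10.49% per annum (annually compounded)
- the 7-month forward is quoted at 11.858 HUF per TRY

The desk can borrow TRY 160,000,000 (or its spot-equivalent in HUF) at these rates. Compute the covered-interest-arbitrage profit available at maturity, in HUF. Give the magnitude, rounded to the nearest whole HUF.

HUF 44,352,655

T = 7/12 years.
Route A — deposit TRY, sell forward: 160,000,000 × 1.010171419802 × 11.858 = HUF 1,916,578,031.36.
Route B — convert at spot, deposit HUF: 160,000,000 × 11.563 × 1.059916699152 = HUF 1,960,930,686.77.
The quoted forward undervalues TRY, so borrow TRY, convert to HUF at spot, deposit the HUF at 10.49%, and buy TRY forward at 11.858 to cover the loan.
Profit = 1,960,930,686.77 − 1,916,578,031.36 = HUF 44,352,655.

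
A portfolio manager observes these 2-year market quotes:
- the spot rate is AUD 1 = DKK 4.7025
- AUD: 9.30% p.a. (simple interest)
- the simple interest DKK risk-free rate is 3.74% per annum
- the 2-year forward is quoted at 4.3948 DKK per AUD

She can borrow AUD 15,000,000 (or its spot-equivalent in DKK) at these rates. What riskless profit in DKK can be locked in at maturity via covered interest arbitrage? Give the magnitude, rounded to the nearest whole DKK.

DKK 2,369,787

T = 2 years.
Invest the AUD and cover forward: 15,000,000 × 1.186000 × 4.3948 = DKK 78,183,492.00.
Convert at spot and invest in DKK: 15,000,000 × 4.7025 × 1.074800 = DKK 75,813,705.00.
The quoted forward overvalues AUD, so borrow DKK, buy AUD at spot, deposit the AUD at 9.30%, and sell the proceeds forward at 4.3948.
Profit = 78,183,492.00 − 75,813,705.00 = DKK 2,369,787.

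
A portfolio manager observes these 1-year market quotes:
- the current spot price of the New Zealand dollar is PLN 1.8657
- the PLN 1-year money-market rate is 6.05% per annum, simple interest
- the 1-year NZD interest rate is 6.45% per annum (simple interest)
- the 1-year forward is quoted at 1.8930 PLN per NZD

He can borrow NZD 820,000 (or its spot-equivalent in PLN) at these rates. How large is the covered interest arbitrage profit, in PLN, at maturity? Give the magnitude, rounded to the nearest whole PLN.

PLN 29,949

T = 1 year.
Route A — deposit NZD, sell forward: 820,000 × 1.064500 × 1.8930 = PLN 1,652,380.77.
Route B — convert at spot, deposit PLN: 820,000 × 1.8657 × 1.060500 = PLN 1,622,431.38.
The quoted forward overvalues NZD, so borrow PLN, buy NZD at spot, deposit the NZD at 6.45%, and sell the proceeds forward at 1.8930.
The gap between the two covered legs is PLN 29,949.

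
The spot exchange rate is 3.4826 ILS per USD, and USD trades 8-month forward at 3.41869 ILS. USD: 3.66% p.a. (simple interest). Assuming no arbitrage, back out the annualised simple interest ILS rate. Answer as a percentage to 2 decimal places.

0.84%

T = 8/12 years.
CIP gives F = S · g_ILS/g_USD, so g_ILS/g_USD = 3.41869/3.4826 = 0.9816488.
The USD side grows by 1 + 0.0366×8/12 = 1.024400.
That pins the ILS growth at 1.005601.
r = (1.005601 − 1)/(8/12) = 0.008401 → 0.84%.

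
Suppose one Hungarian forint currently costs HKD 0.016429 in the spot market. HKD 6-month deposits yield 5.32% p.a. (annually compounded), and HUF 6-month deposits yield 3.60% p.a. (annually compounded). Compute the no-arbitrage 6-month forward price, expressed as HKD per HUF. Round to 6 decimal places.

T = 6/12 years.
Growth of 1 HKD over T: (1 + 0.0532)^(6/12) = 1.0262553.
HUF accumulates by (1 + 0.0360)^(6/12) = 1.0178409.
So F = 0.016429 × 1.0262553 / 1.0178409 = 0.01656482 (HKD/HUF).

0.016565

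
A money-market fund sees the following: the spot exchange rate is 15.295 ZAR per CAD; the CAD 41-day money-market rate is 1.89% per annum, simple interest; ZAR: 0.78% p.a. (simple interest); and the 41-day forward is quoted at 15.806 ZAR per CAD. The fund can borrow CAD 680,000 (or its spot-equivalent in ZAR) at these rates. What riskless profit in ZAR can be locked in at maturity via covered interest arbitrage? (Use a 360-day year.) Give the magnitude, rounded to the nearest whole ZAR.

T = 41/360 years.
Invest the CAD and cover forward: 680,000 × 1.0021525 × 15.806 = ZAR 10,771,215.24.
Convert at spot and invest in ZAR: 680,000 × 15.295 × 1.0008883333 = ZAR 10,409,839.20.
The quoted forward overvalues CAD, so borrow ZAR, buy CAD at spot, deposit the CAD at 1.89%, and sell the proceeds forward at 15.806.
Arbitrage profit = |10,771,215.24 − 10,409,839.20| = ZAR 361,376.

ZAR 361,376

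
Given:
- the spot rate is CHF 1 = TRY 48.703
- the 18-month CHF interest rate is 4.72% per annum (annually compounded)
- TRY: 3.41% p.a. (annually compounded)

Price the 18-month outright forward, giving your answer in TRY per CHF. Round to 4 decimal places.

T = 18/12 years.
TRY accumulates by (1 + 0.0341)^(18/12) = 1.05158361.
Growth of 1 CHF over T: (1 + 0.0472)^(18/12) = 1.07162898.
CIP: F = S · (grow TRY)/(grow CHF) = 48.703 × 1.05158361/1.07162898 = 47.791985 TRY per CHF.

47.7920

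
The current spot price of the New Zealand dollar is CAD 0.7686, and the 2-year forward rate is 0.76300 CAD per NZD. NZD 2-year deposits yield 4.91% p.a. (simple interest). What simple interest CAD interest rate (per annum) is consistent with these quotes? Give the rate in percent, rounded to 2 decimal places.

4.51%

T = 2 years.
CIP gives F = S · g_CAD/g_NZD, so g_CAD/g_NZD = 0.763/0.7686 = 0.9927140.
NZD growth factor: 1 + 0.0491×2 = 1.098200.
So the CAD growth factor = 1.0901985.
(1.0901985 − 1)/T = 0.045099, i.e. 4.51%.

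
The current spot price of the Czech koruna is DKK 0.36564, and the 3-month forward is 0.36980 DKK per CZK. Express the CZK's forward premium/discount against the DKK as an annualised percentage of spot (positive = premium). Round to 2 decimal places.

T = 3/12 years.
Period premium: (0.36980 − 0.36564)/0.36564 = 0.0113773.
×(1/T) gives 4.55% p.a.

+4.55%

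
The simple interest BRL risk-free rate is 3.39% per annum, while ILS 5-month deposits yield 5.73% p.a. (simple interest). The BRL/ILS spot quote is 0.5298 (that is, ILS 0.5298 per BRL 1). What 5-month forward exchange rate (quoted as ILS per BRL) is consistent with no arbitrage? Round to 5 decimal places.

0.53489

T = 5/12 years.
Growth of 1 ILS over T: 1 + 0.0573×5/12 = 1.023875.
BRL accumulates by 1 + 0.0339×5/12 = 1.014125.
CIP: F = S · (grow ILS)/(grow BRL) = 0.5298 × 1.023875/1.014125 = 0.5348936 ILS per BRL.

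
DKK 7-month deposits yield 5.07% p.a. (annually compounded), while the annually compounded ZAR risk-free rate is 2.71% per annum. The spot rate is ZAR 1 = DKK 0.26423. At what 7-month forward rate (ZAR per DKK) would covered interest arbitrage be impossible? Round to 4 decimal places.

T = 7/12 years.
Growth of 1 DKK over T: (1 + 0.0507)^(7/12) = 1.0292699.
ZAR accumulates by (1 + 0.0271)^(7/12) = 1.0157202.
CIP: F = S · (grow DKK)/(grow ZAR) = 0.26423 × 1.0292699/1.0157202 = 0.2677548 DKK per ZAR.
Quoted the other way: 1/0.2677548 = 3.7348 ZAR per DKK.

3.7348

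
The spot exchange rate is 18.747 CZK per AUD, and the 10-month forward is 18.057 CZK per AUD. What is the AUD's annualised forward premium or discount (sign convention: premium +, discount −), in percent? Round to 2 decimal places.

-4.42%

T = 10/12 years.
Period premium: (18.057 − 18.747)/18.747 = -0.0368059.
Annualise by dividing by T: -0.0368059 / (10/12) = -0.044167 → -4.42%.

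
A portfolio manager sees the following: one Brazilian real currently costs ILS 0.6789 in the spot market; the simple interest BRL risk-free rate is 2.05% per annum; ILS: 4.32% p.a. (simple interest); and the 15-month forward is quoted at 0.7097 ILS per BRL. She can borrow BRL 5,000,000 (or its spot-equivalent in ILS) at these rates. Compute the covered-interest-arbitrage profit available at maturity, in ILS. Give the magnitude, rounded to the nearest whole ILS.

T = 15/12 years.
Invest the BRL and cover forward: 5,000,000 × 1.025625 × 0.7097 = ILS 3,639,430.31.
Convert at spot and invest in ILS: 5,000,000 × 0.6789 × 1.054000 = ILS 3,577,803.00.
The quoted forward overvalues BRL, so borrow ILS, buy BRL at spot, deposit the BRL at 2.05%, and sell the proceeds forward at 0.7097.
Profit = 3,639,430.31 − 3,577,803.00 = ILS 61,627.

ILS 61,627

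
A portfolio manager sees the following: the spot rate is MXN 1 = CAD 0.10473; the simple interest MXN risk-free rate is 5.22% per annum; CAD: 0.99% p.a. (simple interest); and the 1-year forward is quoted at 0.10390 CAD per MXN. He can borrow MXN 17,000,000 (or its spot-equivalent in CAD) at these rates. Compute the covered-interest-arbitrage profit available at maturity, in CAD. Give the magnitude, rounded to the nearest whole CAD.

T = 1 year.
Keep in MXN, deliver into the forward: 17,000,000·1.052200·0.10390 = CAD 1,858,500.86.
Swap to CAD now, deposit: 17,000,000·0.10473·1.009900 = CAD 1,798,036.06.
The quoted forward overvalues MXN, so borrow CAD, buy MXN at spot, deposit the MXN at 5.22%, and sell the proceeds forward at 0.10390.
Arbitrage profit = |1,858,500.86 − 1,798,036.06| = CAD 60,465.

CAD 60,465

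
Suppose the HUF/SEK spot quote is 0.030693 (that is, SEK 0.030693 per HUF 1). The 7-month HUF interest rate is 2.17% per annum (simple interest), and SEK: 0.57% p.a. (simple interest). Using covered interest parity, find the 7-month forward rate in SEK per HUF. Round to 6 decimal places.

T = 7/12 years.
SEK growth factor: 1 + 0.0057×7/12 = 1.003325.
HUF accumulates by 1 + 0.0217×7/12 = 1.0126583.
So F = 0.030693 × 1.003325 / 1.0126583 = 0.03041011 (SEK/HUF).

0.030410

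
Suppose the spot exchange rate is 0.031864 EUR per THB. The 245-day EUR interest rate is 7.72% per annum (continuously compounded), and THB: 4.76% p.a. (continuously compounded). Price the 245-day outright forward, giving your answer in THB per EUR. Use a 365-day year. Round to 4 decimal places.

T = 245/365 years.
EUR growth factor: e^(0.0772×245/365) = 1.05318529.
Growth of 1 THB over T: e^(0.0476×245/365) = 1.03246659.
Forward (EUR per THB) = 0.031864 × 1.05318529 / 1.03246659 = 0.032503421.
Invert for THB per EUR: 1 / 0.032503421 = 30.7660.

30.7660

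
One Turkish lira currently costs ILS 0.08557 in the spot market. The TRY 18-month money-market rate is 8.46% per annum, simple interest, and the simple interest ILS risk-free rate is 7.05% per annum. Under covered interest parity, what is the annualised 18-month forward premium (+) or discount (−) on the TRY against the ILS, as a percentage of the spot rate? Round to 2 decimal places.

-1.25%

T = 18/12 years.
CIP forward (ILS per TRY) = 0.08557 × 1.105750/1.126900 = 0.08396400.
(F − S)/S ÷ T = (0.08396400 − 0.08557)/0.08557/(18/12) = -0.012512 → -1.25%.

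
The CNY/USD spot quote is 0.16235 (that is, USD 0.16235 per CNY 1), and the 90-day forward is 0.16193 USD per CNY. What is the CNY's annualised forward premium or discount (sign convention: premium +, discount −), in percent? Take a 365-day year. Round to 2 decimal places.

-1.05%

T = 90/365 years.
(F − S)/S = (0.16193 − 0.16235)/0.16235 = -0.0025870.
Per annum: -0.0025870 / (90/365) = -0.010492 = -1.05%.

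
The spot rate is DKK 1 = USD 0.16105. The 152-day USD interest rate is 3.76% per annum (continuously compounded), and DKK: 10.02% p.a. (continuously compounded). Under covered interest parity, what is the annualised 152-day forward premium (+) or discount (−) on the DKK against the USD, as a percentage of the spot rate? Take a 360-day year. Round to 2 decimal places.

T = 152/360 years.
CIP forward (USD per DKK) = 0.16105 × 1.0160022/1.0432143 = 0.15684903.
(F − S)/S ÷ T = (0.15684903 − 0.16105)/0.16105/(152/360) = -0.061780 → -6.18%.

-6.18%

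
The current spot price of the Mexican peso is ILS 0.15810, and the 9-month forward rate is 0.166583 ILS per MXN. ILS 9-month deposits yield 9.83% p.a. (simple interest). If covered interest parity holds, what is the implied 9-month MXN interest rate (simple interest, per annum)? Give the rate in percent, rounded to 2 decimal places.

T = 9/12 years.
By CIP, F/S equals the ILS-to-MXN growth ratio: 0.166583/0.1581 = 1.0536559.
The ILS side grows by 1 + 0.0983×9/12 = 1.073725.
Hence g_MXN = 1.0190471.
(1.0190471 − 1)/T = 0.025396, i.e. 2.54%.

2.54%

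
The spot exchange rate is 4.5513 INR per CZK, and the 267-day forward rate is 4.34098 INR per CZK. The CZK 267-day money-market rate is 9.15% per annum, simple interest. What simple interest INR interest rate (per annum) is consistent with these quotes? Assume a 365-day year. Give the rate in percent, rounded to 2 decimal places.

2.41%

T = 267/365 years.
CIP gives F = S · g_INR/g_CZK, so g_INR/g_CZK = 4.34098/4.5513 = 0.9537890.
The CZK side grows by 1 + 0.0915×267/365 = 1.0669329.
That pins the INR growth at 1.0176289.
(1.0176289 − 1)/T = 0.024099, i.e. 2.41%.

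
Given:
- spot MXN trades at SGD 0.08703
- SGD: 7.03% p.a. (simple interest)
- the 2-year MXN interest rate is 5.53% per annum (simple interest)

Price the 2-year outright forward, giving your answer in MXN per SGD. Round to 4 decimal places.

T = 2 years.
SGD growth factor: 1 + 0.0703×2 = 1.140600.
MXN accumulates by 1 + 0.0553×2 = 1.110600.
Forward (SGD per MXN) = 0.08703 × 1.140600 / 1.110600 = 0.089380891.
Quoted the other way: 1/0.089380891 = 11.1881 MXN per SGD.

11.1881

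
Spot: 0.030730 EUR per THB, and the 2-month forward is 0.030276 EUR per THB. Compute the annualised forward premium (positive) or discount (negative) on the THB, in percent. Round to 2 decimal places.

T = 2/12 years.
THB trades forward at -1.47738% vs spot over the period.
Annualise by dividing by T: -0.0147738 / (2/12) = -0.088643 → -8.86%.

-8.86%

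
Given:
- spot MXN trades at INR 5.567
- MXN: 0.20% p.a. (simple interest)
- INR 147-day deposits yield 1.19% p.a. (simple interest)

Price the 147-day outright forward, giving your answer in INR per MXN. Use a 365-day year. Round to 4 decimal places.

5.5892

T = 147/365 years.
Growth of 1 INR over T: 1 + 0.0119×147/365 = 1.0047926.
MXN growth factor: 1 + 0.0020×147/365 = 1.0008055.
Forward (INR per MXN) = 5.567 × 1.0047926 / 1.0008055 = 5.589178.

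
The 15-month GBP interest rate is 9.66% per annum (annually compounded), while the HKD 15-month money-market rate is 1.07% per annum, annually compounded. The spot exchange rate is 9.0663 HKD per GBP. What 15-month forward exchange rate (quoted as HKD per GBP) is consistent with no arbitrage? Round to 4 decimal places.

8.1874

T = 15/12 years.
Growth of 1 HKD over T: (1 + 0.0107)^(15/12) = 1.0133928.
Growth of 1 GBP over T: (1 + 0.0966)^(15/12) = 1.1221743.
So F = 9.0663 × 1.0133928 / 1.1221743 = 8.187430 (HKD/GBP).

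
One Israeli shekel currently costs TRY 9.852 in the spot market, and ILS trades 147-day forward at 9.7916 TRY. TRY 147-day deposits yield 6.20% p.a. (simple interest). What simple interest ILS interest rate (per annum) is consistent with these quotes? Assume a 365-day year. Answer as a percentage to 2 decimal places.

T = 147/365 years.
By CIP, F/S equals the TRY-to-ILS growth ratio: 9.7916/9.852 = 0.9938693.
The TRY side grows by 1 + 0.0620×147/365 = 1.0249699.
So the ILS growth factor = 1.0312924.
(1.0312924 − 1)/T = 0.077699, i.e. 7.77%.

7.77%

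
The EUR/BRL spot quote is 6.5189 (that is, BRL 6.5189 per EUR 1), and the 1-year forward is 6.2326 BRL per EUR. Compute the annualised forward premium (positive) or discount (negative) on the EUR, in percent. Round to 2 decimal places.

-4.39%

T = 1 year.
(F − S)/S = (6.2326 − 6.5189)/6.5189 = -0.0439185.
Annualise by dividing by T: -0.0439185 / 1 = -0.043918 → -4.39%.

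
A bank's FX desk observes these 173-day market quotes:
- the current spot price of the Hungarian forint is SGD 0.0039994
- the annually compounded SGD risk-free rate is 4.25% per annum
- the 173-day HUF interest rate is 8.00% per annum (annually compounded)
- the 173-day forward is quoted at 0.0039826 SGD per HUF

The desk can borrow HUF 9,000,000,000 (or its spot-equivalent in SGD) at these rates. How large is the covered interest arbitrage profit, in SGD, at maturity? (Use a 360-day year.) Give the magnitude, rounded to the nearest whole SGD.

SGD 472,058

T = 173/360 years.
Route A — deposit HUF, sell forward: 9,000,000,000 × 1.0376764759 × 0.0039826 = SGD 37,193,853.00.
Route B — convert at spot, deposit SGD: 9,000,000,000 × 0.0039994 × 1.0202028979 = SGD 36,721,795.23.
The quoted forward overvalues HUF, so borrow SGD, buy HUF at spot, deposit the HUF at 8.00%, and sell the proceeds forward at 0.0039826.
The gap between the two covered legs is SGD 472,058.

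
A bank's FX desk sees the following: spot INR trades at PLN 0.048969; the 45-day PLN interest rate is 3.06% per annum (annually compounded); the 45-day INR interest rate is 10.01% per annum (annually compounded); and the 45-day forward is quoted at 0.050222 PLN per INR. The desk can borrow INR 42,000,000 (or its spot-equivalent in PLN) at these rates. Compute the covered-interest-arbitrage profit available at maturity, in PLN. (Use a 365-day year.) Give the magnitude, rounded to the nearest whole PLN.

PLN 69,925

T = 45/365 years.
Keep in INR, deliver into the forward: 42,000,000·1.011831219·0.050222 = PLN 2,134,279.87.
Swap to PLN now, deposit: 42,000,000·0.048969·1.003722946 = PLN 2,064,354.98.
The quoted forward overvalues INR, so borrow PLN, buy INR at spot, deposit the INR at 10.01%, and sell the proceeds forward at 0.050222.
Arbitrage profit = |2,134,279.87 − 2,064,354.98| = PLN 69,925.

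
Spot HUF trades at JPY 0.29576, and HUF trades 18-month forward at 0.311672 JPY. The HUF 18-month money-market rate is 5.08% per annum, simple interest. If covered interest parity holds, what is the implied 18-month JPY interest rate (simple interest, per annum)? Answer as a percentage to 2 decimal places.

8.94%

T = 18/12 years.
CIP gives F = S · g_JPY/g_HUF, so g_JPY/g_HUF = 0.311672/0.29576 = 1.0538004.
HUF growth factor: 1 + 0.0508×18/12 = 1.076200.
So the JPY growth factor = 1.134100.
r = (1.134100 − 1)/(18/12) = 0.089400 → 8.94%.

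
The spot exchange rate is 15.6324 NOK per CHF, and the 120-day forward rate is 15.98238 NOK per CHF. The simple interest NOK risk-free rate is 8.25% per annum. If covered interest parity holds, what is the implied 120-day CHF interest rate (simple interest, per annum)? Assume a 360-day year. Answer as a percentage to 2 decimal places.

1.50%

T = 120/360 years.
F/S = 15.98238/15.6324 = 1.0223881 = (growth of NOK) / (growth of CHF).
The NOK side grows by 1 + 0.0825×120/360 = 1.027500.
So the CHF growth factor = 1.005000.
(1.005000 − 1)/T = 0.015000, i.e. 1.50%.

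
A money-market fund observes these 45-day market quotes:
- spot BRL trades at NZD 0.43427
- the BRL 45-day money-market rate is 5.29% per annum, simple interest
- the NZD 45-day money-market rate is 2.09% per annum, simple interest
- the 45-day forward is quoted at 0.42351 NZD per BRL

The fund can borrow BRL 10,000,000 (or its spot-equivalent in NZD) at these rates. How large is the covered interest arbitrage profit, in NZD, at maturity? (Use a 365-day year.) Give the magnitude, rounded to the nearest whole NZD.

T = 45/365 years.
Route A — deposit BRL, sell forward: 10,000,000 × 1.006521918 × 0.42351 = NZD 4,262,720.97.
Route B — convert at spot, deposit NZD: 10,000,000 × 0.43427 × 1.002576712 = NZD 4,353,889.89.
The quoted forward undervalues BRL, so borrow BRL, convert to NZD at spot, deposit the NZD at 2.09%, and buy BRL forward at 0.42351 to cover the loan.
The gap between the two covered legs is NZD 91,169.

NZD 91,169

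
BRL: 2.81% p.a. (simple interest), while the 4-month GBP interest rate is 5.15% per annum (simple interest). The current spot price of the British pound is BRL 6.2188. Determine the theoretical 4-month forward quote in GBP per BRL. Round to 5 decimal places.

T = 4/12 years.
Growth of 1 BRL over T: 1 + 0.0281×4/12 = 1.0093667.
GBP growth factor: 1 + 0.0515×4/12 = 1.0171667.
CIP: F = S · (grow BRL)/(grow GBP) = 6.2188 × 1.0093667/1.0171667 = 6.171112 BRL per GBP.
Quoted the other way: 1/6.171112 = 0.16205 GBP per BRL.

0.16205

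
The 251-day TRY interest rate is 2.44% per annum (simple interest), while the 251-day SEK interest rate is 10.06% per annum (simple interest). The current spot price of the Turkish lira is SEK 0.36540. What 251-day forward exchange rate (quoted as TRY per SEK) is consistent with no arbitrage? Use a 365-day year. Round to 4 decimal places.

2.6026

T = 251/365 years.
SEK growth factor: 1 + 0.1006×251/365 = 1.0691797.
TRY accumulates by 1 + 0.0244×251/365 = 1.0167792.
CIP: F = S · (grow SEK)/(grow TRY) = 0.3654 × 1.0691797/1.0167792 = 0.3842312 SEK per TRY.
Invert for TRY per SEK: 1 / 0.3842312 = 2.6026.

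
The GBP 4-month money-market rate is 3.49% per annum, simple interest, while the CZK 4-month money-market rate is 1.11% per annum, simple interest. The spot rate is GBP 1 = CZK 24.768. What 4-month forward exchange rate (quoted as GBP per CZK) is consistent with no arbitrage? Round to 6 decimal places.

T = 4/12 years.
CZK accumulates by 1 + 0.0111×4/12 = 1.003700.
GBP accumulates by 1 + 0.0349×4/12 = 1.0116333.
Forward (CZK per GBP) = 24.768 × 1.003700 / 1.0116333 = 24.57377.
Invert for GBP per CZK: 1 / 24.57377 = 0.040694.

0.040694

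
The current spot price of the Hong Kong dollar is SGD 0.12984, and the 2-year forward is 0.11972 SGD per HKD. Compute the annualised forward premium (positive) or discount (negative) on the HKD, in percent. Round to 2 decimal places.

T = 2 years.
(F − S)/S = (0.11972 − 0.12984)/0.12984 = -0.0779421.
Per annum: -0.0779421 / 2 = -0.038971 = -3.90%.

-3.90%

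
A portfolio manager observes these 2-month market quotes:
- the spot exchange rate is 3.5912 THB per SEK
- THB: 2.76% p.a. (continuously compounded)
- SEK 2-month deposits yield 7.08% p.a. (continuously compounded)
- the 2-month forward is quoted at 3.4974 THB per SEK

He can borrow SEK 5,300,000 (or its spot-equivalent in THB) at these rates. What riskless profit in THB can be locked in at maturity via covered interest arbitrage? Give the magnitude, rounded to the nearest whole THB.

THB 364,872

T = 2/12 years.
Route A — deposit SEK, sell forward: 5,300,000 × 1.0118698946 × 3.4974 = THB 18,756,242.98.
Route B — convert at spot, deposit THB: 5,300,000 × 3.5912 × 1.0046105962 = THB 19,121,115.14.
The quoted forward undervalues SEK, so borrow SEK, convert to THB at spot, deposit the THB at 2.76%, and buy SEK forward at 3.4974 to cover the loan.
The gap between the two covered legs is THB 364,872.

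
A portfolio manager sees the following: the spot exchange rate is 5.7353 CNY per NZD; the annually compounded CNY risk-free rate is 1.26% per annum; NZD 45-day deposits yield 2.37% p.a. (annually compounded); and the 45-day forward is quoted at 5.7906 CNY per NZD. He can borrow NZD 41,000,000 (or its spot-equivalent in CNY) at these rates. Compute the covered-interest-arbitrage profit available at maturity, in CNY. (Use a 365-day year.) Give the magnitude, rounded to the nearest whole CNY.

CNY 2,590,622

T = 45/365 years.
Route A — deposit NZD, sell forward: 41,000,000 × 1.00289200441 × 5.7906 = CNY 238,101,204.07.
Route B — convert at spot, deposit CNY: 41,000,000 × 5.7353 × 1.00154491167 = CNY 235,510,581.81.
The quoted forward overvalues NZD, so borrow CNY, buy NZD at spot, deposit the NZD at 2.37%, and sell the proceeds forward at 5.7906.
The gap between the two covered legs is CNY 2,590,622.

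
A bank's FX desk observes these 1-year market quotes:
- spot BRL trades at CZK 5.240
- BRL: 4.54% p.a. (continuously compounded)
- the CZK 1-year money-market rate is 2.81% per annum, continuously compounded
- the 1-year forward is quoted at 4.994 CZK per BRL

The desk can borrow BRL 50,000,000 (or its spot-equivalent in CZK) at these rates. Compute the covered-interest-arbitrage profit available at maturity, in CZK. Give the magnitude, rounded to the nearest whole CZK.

T = 1 year.
Keep in BRL, deliver into the forward: 50,000,000·1.04644635475·4.994 = CZK 261,297,654.78.
Swap to CZK now, deposit: 50,000,000·5.240·1.02849852913 = CZK 269,466,614.63.
The quoted forward undervalues BRL, so borrow BRL, convert to CZK at spot, deposit the CZK at 2.81%, and buy BRL forward at 4.994 to cover the loan.
Profit = 269,466,614.63 − 261,297,654.78 = CZK 8,168,960.

CZK 8,168,960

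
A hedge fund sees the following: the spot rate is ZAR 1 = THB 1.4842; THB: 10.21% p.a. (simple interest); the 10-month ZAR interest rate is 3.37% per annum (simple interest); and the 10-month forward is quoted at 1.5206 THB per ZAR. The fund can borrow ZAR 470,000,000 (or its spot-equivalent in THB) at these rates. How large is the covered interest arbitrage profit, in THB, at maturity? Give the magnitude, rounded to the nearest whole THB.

THB 22,173,268

T = 10/12 years.
Route A — deposit ZAR, sell forward: 470,000,000 × 1.02808333333 × 1.5206 = THB 734,752,652.83.
Route B — convert at spot, deposit THB: 470,000,000 × 1.4842 × 1.08508333333 = THB 756,925,921.16.
The quoted forward undervalues ZAR, so borrow ZAR, convert to THB at spot, deposit the THB at 10.21%, and buy ZAR forward at 1.5206 to cover the loan.
The gap between the two covered legs is THB 22,173,268.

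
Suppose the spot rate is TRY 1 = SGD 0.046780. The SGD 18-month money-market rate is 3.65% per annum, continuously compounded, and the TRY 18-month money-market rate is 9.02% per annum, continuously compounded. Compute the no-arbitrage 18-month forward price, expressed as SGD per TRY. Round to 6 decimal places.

0.043160

T = 18/12 years.
SGD accumulates by e^(0.0365×18/12) = 1.0562765.
Growth of 1 TRY over T: e^(0.0902×18/12) = 1.1448802.
So F = 0.04678 × 1.0562765 / 1.1448802 = 0.04315964 (SGD/TRY).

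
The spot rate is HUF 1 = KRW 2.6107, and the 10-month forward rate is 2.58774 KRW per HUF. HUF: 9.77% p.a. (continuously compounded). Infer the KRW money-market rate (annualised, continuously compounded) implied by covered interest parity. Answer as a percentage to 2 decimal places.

8.71%

T = 10/12 years.
By CIP, F/S equals the KRW-to-HUF growth ratio: 2.58774/2.6107 = 0.9912054.
HUF growth factor: e^(0.0977×10/12) = 1.0848228.
So the KRW growth factor = 1.0752822.
Take logs: ln 1.0752822 / (10/12) = 0.087100, so 8.71%.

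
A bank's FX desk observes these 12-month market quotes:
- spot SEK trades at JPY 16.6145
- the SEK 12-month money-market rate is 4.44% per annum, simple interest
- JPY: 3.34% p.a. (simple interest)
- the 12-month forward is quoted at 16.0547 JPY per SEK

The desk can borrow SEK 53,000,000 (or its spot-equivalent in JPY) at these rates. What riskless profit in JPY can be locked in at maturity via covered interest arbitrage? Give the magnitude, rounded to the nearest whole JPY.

JPY 21,300,468

T = 1 year.
Invest the SEK and cover forward: 53,000,000 × 1.044400 × 16.0547 = JPY 888,679,020.04.
Convert at spot and invest in JPY: 53,000,000 × 16.6145 × 1.033400 = JPY 909,979,487.90.
The quoted forward undervalues SEK, so borrow SEK, convert to JPY at spot, deposit the JPY at 3.34%, and buy SEK forward at 16.0547 to cover the loan.
The gap between the two covered legs is JPY 21,300,468.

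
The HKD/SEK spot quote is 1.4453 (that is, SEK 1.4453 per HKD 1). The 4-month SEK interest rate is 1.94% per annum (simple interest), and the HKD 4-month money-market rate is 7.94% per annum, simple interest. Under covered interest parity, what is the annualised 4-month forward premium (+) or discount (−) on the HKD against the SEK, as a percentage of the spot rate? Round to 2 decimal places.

-5.85%

T = 4/12 years.
CIP forward (SEK per HKD) = 1.4453 × 1.0064667/1.0264667 = 1.4171393.
(F − S)/S ÷ T = (1.4171393 − 1.4453)/1.4453/(4/12) = -0.058453 → -5.85%.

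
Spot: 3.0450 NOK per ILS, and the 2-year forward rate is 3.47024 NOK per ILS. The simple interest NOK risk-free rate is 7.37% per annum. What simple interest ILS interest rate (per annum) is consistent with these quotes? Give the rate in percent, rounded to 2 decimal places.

0.34%

T = 2 years.
F/S = 3.47024/3.045 = 1.1396519 = (growth of NOK) / (growth of ILS).
The NOK side grows by 1 + 0.0737×2 = 1.147400.
So the ILS growth factor = 1.0067987.
r = (1.0067987 − 1)/2 = 0.003399 → 0.34%.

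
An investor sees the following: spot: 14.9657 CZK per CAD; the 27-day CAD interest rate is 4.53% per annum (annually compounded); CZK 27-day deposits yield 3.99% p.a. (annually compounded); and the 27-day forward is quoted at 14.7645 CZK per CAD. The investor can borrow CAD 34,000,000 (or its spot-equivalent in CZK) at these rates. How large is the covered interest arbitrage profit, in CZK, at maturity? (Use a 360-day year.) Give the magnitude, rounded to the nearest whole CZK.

CZK 6,665,291

T = 27/360 years.
Invest the CAD and cover forward: 34,000,000 × 1.00332832102 × 14.7645 = CZK 503,663,793.85.
Convert at spot and invest in CZK: 34,000,000 × 14.9657 × 1.002938651 = CZK 510,329,084.96.
The quoted forward undervalues CAD, so borrow CAD, convert to CZK at spot, deposit the CZK at 3.99%, and buy CAD forward at 14.7645 to cover the loan.
The gap between the two covered legs is CZK 6,665,291.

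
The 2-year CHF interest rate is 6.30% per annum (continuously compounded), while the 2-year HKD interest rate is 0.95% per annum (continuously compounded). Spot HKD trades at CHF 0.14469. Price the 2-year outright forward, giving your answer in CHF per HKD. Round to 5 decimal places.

0.16103

T = 2 years.
CHF growth factor: e^(0.0630×2) = 1.1342822.
HKD accumulates by e^(0.0095×2) = 1.0191816.
So F = 0.14469 × 1.1342822 / 1.0191816 = 0.1610305 (CHF/HKD).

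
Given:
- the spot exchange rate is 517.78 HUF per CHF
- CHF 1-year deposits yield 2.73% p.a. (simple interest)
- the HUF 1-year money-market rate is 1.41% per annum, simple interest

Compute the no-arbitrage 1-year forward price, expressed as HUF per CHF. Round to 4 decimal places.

511.1269

T = 1 year.
HUF accumulates by 1 + 0.0141×1 = 1.014100.
Growth of 1 CHF over T: 1 + 0.0273×1 = 1.027300.
CIP: F = S · (grow HUF)/(grow CHF) = 517.78 × 1.014100/1.027300 = 511.126933 HUF per CHF.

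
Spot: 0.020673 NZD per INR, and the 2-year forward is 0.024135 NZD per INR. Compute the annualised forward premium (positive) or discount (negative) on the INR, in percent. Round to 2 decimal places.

T = 2 years.
Period premium: (0.024135 − 0.020673)/0.020673 = 0.1674648.
×(1/T) gives 8.37% p.a.

+8.37%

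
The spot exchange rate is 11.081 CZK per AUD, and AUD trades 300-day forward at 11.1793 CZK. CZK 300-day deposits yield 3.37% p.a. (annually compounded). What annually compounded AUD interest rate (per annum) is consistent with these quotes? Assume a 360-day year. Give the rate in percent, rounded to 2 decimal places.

2.28%

T = 300/360 years.
By CIP, F/S equals the CZK-to-AUD growth ratio: 11.1793/11.081 = 1.0088710.
CZK growth factor: (1 + 0.0337)^(300/360) = 1.0280055.
Hence g_AUD = 1.0189663.
r = 1.0189663^(360/300) − 1 = 0.022803 → 2.28%.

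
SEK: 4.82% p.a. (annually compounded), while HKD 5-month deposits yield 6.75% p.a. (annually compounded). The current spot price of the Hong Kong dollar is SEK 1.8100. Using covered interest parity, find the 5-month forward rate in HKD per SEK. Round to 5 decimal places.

T = 5/12 years.
SEK growth factor: (1 + 0.0482)^(5/12) = 1.019808.
HKD accumulates by (1 + 0.0675)^(5/12) = 1.0275902.
CIP: F = S · (grow SEK)/(grow HKD) = 1.81 × 1.019808/1.0275902 = 1.796292 SEK per HKD.
Quoted the other way: 1/1.796292 = 0.55670 HKD per SEK.

0.55670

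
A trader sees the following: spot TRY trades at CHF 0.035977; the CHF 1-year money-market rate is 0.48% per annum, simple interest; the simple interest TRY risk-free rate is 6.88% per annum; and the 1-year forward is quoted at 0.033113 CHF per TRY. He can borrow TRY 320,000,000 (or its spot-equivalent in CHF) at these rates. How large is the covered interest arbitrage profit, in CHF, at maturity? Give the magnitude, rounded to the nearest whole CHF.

T = 1 year.
Keep in TRY, deliver into the forward: 320,000,000·1.068800·0.033113 = CHF 11,325,175.81.
Swap to CHF now, deposit: 320,000,000·0.035977·1.004800 = CHF 11,567,900.67.
The quoted forward undervalues TRY, so borrow TRY, convert to CHF at spot, deposit the CHF at 0.48%, and buy TRY forward at 0.033113 to cover the loan.
The gap between the two covered legs is CHF 242,725.

CHF 242,725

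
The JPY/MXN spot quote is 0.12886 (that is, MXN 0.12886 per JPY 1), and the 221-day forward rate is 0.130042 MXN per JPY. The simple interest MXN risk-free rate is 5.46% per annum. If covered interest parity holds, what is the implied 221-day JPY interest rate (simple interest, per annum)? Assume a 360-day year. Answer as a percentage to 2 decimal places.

T = 221/360 years.
F/S = 0.130042/0.12886 = 1.0091727 = (growth of MXN) / (growth of JPY).
The MXN side grows by 1 + 0.0546×221/360 = 1.0335183.
Hence g_JPY = 1.0241243.
r = (1.0241243 − 1)/(221/360) = 0.039298 → 3.93%.

3.93%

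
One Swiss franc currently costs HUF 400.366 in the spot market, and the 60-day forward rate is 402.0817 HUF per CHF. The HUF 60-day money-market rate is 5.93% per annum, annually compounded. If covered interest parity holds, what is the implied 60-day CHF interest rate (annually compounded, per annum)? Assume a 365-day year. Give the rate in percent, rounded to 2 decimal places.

3.21%

T = 60/365 years.
CIP gives F = S · g_HUF/g_CHF, so g_HUF/g_CHF = 402.0817/400.366 = 1.0042853.
HUF growth factor: (1 + 0.0593)^(60/365) = 1.0095148.
So the CHF growth factor = 1.0052072.
Annualise: 1.0052072^(365/60) − 1 = 0.032099 = 3.21%.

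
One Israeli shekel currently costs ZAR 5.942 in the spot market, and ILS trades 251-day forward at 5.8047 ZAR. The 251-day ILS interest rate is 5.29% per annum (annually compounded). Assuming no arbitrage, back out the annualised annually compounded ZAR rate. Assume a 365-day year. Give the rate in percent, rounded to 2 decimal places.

T = 251/365 years.
CIP gives F = S · g_ZAR/g_ILS, so g_ZAR/g_ILS = 5.8047/5.942 = 0.9768933.
ILS growth factor: (1 + 0.0529)^(251/365) = 1.036084.
So the ZAR growth factor = 1.0121435.
Annualise: 1.0121435^(365/251) − 1 = 0.017707 = 1.77%.

1.77%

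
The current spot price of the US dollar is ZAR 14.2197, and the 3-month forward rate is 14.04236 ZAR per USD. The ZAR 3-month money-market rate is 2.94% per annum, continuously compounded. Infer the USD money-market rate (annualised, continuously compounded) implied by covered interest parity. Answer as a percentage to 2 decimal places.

7.96%

T = 3/12 years.
CIP gives F = S · g_ZAR/g_USD, so g_ZAR/g_USD = 14.04236/14.2197 = 0.9875286.
ZAR growth factor: e^(0.0294×3/12) = 1.0073771.
So the USD growth factor = 1.0200992.
r = ln(1.0200992)/(3/12) = 0.079600 → 7.96%.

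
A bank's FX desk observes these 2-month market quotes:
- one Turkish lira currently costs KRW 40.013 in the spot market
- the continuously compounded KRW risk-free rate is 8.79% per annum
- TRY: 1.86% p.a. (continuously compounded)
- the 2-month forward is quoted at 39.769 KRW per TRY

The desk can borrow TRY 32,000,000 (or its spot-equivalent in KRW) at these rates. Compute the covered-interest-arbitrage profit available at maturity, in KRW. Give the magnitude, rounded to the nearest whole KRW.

KRW 22,752,965

T = 2/12 years.
Keep in TRY, deliver into the forward: 32,000,000·1.003104809969·39.769 = KRW 1,276,559,206.01.
Swap to KRW now, deposit: 32,000,000·40.013·1.014757837212 = KRW 1,299,312,170.89.
The quoted forward undervalues TRY, so borrow TRY, convert to KRW at spot, deposit the KRW at 8.79%, and buy TRY forward at 39.769 to cover the loan.
Profit = 1,299,312,170.89 − 1,276,559,206.01 = KRW 22,752,965.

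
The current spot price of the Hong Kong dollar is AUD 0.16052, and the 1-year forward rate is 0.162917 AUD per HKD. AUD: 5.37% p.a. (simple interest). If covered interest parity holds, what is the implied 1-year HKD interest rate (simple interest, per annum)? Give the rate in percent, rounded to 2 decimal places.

3.82%

T = 1 year.
By CIP, F/S equals the AUD-to-HKD growth ratio: 0.162917/0.16052 = 1.0149327.
The AUD side grows by 1 + 0.0537×1 = 1.053700.
So the HKD growth factor = 1.0381969.
(1.0381969 − 1)/T = 0.038197, i.e. 3.82%.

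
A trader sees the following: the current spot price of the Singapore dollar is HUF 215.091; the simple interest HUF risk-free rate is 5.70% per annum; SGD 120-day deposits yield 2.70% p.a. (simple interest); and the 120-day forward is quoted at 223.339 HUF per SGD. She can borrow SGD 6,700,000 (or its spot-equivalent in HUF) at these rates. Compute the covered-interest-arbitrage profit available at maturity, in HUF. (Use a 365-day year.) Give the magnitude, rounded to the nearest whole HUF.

T = 120/365 years.
Invest the SGD and cover forward: 6,700,000 × 1.008876712329 × 223.339 = HUF 1,509,654,157.57.
Convert at spot and invest in HUF: 6,700,000 × 215.091 × 1.018739726027 = HUF 1,468,115,700.95.
The quoted forward overvalues SGD, so borrow HUF, buy SGD at spot, deposit the SGD at 2.70%, and sell the proceeds forward at 223.339.
Arbitrage profit = |1,509,654,157.57 − 1,468,115,700.95| = HUF 41,538,457.

HUF 41,538,457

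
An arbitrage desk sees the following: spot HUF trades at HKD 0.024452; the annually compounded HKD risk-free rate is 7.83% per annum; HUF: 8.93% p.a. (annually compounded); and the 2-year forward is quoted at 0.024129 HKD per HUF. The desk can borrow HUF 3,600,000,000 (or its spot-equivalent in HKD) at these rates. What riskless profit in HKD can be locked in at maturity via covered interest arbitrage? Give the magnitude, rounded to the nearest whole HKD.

HKD 719,137

T = 2 years.
Invest the HUF and cover forward: 3,600,000,000 × 1.18657449 × 0.024129 = HKD 103,071,081.13.
Convert at spot and invest in HKD: 3,600,000,000 × 0.024452 × 1.16273089 = HKD 102,351,944.60.
The quoted forward overvalues HUF, so borrow HKD, buy HUF at spot, deposit the HUF at 8.93%, and sell the proceeds forward at 0.024129.
Arbitrage profit = |103,071,081.13 − 102,351,944.60| = HKD 719,137.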